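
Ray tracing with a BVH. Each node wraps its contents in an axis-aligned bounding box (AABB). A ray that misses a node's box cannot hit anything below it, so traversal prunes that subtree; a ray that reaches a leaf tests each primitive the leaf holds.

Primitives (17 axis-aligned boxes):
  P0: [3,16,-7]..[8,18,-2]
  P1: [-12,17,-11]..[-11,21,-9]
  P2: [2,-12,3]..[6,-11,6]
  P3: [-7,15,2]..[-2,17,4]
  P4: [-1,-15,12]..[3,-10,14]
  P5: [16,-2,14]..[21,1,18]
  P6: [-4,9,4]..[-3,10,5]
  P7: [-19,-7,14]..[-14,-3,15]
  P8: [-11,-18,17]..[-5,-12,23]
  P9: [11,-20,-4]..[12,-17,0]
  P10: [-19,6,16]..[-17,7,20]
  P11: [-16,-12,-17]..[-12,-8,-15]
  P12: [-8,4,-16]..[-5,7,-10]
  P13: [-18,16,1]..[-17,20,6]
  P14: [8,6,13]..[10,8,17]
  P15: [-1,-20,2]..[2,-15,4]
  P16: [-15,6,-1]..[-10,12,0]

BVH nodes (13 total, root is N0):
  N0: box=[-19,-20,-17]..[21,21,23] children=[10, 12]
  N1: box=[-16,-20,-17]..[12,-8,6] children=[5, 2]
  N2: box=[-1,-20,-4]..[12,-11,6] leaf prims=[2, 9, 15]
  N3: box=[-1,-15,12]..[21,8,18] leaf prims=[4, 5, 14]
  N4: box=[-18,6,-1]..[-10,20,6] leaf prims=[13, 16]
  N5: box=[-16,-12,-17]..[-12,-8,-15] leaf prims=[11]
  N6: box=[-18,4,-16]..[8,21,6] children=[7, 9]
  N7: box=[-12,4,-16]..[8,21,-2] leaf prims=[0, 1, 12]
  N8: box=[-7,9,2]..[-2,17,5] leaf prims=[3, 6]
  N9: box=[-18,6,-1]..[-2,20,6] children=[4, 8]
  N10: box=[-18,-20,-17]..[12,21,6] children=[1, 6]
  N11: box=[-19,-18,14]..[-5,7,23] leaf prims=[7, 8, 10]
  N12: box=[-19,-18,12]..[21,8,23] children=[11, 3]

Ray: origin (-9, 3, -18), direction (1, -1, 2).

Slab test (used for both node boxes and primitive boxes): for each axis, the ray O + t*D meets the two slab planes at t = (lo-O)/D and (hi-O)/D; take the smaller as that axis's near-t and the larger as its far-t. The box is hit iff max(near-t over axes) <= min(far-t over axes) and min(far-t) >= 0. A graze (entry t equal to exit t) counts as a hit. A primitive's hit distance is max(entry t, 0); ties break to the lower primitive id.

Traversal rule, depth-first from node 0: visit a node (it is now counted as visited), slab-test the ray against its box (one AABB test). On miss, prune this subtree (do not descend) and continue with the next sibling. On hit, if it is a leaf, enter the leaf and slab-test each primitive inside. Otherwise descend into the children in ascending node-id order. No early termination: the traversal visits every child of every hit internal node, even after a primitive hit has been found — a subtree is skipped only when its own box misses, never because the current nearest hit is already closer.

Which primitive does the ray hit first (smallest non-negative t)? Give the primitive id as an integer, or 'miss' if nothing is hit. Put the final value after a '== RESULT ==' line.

Traverse from the root:
N0 x:[-10,30] y:[-18,23] z:[1/2,41/2] -> hit [1/2,41/2], descend [10, 12]
  N10 x:[-9,21] y:[-18,23] z:[1/2,12] -> hit [1/2,12], descend [1, 6]
    N1 x:[-7,21] y:[11,23] z:[1/2,12] -> hit [11,12], descend [2, 5]
      N2 x:[8,21] y:[14,23] z:[7,12] -> miss, prune
      N5 x:[-7,-3] y:[11,15] z:[1/2,3/2] -> miss, prune
    N6 x:[-9,17] y:[-18,-1] z:[1,12] -> miss, prune
  N12 x:[-10,30] y:[-5,21] z:[15,41/2] -> hit [15,41/2], descend [3, 11]
    N3 x:[8,30] y:[-5,18] z:[15,18] -> hit [15,18] leaf, test {P4(miss), P5(miss), P14(miss)}
    N11 x:[-10,4] y:[-4,21] z:[16,41/2] -> miss, prune

order=[0, 10, 1, 2, 5, 6, 12, 3, 11]  |boxes|=9  |leaves|=1  hit=miss

== RESULT ==
miss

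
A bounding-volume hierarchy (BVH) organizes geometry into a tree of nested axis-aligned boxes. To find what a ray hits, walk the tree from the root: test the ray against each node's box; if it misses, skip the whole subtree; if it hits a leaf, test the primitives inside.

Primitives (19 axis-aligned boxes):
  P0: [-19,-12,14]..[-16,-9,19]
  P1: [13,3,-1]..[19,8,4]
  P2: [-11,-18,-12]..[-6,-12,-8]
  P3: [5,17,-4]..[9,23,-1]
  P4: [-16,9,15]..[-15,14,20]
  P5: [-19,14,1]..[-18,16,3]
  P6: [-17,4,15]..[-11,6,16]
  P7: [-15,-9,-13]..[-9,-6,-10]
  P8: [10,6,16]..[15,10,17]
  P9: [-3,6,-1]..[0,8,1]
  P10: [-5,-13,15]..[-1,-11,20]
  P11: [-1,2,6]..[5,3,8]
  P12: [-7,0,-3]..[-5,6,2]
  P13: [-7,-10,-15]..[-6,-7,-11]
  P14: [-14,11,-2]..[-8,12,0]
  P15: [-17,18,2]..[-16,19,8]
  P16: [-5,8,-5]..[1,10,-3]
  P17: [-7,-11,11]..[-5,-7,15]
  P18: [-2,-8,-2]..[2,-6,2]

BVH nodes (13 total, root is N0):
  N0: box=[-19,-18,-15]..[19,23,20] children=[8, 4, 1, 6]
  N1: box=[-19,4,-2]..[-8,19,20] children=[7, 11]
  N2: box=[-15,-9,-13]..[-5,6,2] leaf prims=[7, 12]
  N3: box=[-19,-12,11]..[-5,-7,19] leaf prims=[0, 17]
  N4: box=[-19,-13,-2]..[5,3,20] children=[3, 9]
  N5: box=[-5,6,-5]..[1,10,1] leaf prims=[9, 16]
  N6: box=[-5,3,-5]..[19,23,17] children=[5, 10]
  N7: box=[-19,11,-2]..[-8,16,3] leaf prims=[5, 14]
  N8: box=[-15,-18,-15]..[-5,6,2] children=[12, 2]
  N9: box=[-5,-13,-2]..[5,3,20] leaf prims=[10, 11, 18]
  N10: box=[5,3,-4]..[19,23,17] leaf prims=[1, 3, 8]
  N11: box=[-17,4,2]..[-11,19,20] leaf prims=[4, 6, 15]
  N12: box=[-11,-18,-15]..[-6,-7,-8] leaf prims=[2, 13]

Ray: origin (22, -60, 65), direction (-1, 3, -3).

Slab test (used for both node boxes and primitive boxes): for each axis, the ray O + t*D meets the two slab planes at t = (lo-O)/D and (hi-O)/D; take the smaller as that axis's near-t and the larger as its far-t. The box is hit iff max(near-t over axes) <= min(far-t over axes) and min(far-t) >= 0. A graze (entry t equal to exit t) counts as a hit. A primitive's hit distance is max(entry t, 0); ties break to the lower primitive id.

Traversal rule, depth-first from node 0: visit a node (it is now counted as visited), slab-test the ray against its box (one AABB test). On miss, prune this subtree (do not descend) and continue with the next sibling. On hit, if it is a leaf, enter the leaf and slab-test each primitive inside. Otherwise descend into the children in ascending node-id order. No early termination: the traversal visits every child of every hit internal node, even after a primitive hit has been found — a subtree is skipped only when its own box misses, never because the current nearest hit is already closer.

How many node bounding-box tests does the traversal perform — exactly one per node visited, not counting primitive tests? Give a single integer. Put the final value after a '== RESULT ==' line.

Walk:
N0 x:[3,41] y:[14,83/3] z:[15,80/3] -> hit [15,80/3], descend [1, 4, 6, 8]
  N1 x:[30,41] y:[64/3,79/3] z:[15,67/3] -> miss, prune
  N4 x:[17,41] y:[47/3,21] z:[15,67/3] -> hit [17,21], descend [3, 9]
    N3 x:[27,41] y:[16,53/3] z:[46/3,18] -> miss, prune
    N9 x:[17,27] y:[47/3,21] z:[15,67/3] -> hit [17,21] leaf, test {P10(miss), P11(miss), P18(miss)}
  N6 x:[3,27] y:[21,83/3] z:[16,70/3] -> hit [21,70/3], descend [5, 10]
    N5 x:[21,27] y:[22,70/3] z:[64/3,70/3] -> hit [22,70/3] leaf, test {P9@t=22, P16@t=68/3}
    N10 x:[3,17] y:[21,83/3] z:[16,23] -> miss, prune
  N8 x:[27,37] y:[14,22] z:[21,80/3] -> miss, prune

Summary -> nodes [0, 1, 4, 3, 9, 6, 5, 10, 8]; box-tests=9; leaf-entries=2; first=P9

== RESULT ==
9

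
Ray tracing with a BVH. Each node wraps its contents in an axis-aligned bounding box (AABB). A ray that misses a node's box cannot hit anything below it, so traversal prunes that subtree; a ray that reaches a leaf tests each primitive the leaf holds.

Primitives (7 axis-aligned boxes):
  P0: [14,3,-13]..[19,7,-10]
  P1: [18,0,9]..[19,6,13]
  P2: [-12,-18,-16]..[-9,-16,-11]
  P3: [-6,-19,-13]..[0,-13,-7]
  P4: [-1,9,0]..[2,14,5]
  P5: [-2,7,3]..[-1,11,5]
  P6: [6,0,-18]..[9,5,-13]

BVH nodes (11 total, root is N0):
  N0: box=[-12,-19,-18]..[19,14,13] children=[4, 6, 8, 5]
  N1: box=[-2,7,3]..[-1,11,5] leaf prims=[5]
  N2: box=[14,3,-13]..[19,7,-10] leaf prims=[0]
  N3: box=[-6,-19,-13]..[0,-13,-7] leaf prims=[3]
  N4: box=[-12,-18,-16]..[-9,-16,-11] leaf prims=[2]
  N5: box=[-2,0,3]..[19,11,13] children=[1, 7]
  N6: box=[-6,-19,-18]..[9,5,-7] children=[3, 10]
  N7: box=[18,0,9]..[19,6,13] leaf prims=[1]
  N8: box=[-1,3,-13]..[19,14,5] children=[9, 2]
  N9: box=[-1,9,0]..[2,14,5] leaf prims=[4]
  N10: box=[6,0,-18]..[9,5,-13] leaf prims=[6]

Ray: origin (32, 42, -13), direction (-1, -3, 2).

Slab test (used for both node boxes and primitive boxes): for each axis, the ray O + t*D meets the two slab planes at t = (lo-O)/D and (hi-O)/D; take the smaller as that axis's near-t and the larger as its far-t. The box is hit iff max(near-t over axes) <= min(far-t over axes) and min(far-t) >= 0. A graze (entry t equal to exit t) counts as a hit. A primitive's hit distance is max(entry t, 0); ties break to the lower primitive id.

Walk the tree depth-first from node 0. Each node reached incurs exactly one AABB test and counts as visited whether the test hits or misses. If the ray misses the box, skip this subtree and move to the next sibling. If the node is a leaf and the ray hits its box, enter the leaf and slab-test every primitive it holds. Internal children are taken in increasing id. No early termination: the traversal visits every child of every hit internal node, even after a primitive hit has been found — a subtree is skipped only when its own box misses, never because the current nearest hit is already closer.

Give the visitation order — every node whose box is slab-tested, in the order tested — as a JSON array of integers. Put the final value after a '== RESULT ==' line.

Traverse from the root:
N0 x:[13,44] y:[28/3,61/3] z:[-5/2,13] -> hit [13,13], descend [4, 5, 6, 8]
  N4 x:[41,44] y:[58/3,20] z:[-3/2,1] -> miss, prune
  N5 x:[13,34] y:[31/3,14] z:[8,13] -> hit [13,13], descend [1, 7]
    N1 x:[33,34] y:[31/3,35/3] z:[8,9] -> miss, prune
    N7 x:[13,14] y:[12,14] z:[11,13] -> hit [13,13] leaf, test {P1@t=13}
  N6 x:[23,38] y:[37/3,61/3] z:[-5/2,3] -> miss, prune
  N8 x:[13,33] y:[28/3,13] z:[0,9] -> miss, prune

order=[0, 4, 5, 1, 7, 6, 8]  |boxes|=7  |leaves|=1  hit=P1

== RESULT ==
[0, 4, 5, 1, 7, 6, 8]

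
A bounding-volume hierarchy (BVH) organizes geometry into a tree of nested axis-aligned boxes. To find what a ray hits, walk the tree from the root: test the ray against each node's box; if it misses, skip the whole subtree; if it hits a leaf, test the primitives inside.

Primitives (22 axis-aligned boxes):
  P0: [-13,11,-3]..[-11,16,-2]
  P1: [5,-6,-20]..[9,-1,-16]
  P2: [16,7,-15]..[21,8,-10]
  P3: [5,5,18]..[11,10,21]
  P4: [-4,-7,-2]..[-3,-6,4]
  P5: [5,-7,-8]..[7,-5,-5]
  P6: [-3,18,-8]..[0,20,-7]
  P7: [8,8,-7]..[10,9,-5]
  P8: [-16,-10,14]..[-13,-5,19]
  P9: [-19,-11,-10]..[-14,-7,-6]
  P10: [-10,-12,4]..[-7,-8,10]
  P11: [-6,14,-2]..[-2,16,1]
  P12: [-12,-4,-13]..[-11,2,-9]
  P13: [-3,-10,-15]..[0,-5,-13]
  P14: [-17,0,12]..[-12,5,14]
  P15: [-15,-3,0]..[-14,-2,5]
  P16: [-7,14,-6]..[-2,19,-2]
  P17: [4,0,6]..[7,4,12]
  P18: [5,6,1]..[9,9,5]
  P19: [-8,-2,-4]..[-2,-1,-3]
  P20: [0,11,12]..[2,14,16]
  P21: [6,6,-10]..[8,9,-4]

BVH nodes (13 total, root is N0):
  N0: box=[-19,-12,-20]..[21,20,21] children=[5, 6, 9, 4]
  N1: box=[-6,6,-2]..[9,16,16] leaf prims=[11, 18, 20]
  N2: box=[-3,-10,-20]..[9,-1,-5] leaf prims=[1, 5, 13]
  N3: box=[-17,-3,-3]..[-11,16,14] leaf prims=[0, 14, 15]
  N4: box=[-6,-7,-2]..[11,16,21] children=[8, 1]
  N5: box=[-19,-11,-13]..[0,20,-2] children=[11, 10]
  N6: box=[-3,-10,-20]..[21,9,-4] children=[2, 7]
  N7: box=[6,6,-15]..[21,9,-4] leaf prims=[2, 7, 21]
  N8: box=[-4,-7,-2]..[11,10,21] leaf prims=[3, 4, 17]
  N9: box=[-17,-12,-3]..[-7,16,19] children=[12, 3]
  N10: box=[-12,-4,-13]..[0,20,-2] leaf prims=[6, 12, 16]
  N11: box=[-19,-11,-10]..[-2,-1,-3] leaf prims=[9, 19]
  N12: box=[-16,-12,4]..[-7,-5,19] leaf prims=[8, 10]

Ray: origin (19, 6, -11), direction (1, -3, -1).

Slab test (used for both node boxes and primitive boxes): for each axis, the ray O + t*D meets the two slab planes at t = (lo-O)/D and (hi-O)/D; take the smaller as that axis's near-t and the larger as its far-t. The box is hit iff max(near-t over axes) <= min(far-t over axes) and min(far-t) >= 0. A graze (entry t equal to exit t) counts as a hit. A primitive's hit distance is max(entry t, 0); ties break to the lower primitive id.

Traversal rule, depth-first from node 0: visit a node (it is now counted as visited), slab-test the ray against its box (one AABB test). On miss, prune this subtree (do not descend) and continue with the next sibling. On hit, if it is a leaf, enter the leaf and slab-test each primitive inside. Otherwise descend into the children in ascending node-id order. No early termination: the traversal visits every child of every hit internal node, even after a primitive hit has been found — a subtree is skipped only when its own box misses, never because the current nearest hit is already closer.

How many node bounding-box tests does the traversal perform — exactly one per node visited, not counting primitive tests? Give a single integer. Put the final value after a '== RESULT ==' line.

Walk:
N0 x:[-38,2] y:[-14/3,6] z:[-32,9] -> hit [-14/3,2], descend [4, 5, 6, 9]
  N4 x:[-25,-8] y:[-10/3,13/3] z:[-32,-9] -> miss, prune
  N5 x:[-38,-19] y:[-14/3,17/3] z:[-9,2] -> miss, prune
  N6 x:[-22,2] y:[-1,16/3] z:[-7,9] -> hit [-1,2], descend [2, 7]
    N2 x:[-22,-10] y:[7/3,16/3] z:[-6,9] -> miss, prune
    N7 x:[-13,2] y:[-1,0] z:[-7,4] -> hit [-1,0] leaf, test {P2(miss), P7(miss), P21(miss)}
  N9 x:[-36,-26] y:[-10/3,6] z:[-30,-8] -> miss, prune

Summary -> nodes [0, 4, 5, 6, 2, 7, 9]; box-tests=7; leaf-entries=1; first=miss

== RESULT ==
7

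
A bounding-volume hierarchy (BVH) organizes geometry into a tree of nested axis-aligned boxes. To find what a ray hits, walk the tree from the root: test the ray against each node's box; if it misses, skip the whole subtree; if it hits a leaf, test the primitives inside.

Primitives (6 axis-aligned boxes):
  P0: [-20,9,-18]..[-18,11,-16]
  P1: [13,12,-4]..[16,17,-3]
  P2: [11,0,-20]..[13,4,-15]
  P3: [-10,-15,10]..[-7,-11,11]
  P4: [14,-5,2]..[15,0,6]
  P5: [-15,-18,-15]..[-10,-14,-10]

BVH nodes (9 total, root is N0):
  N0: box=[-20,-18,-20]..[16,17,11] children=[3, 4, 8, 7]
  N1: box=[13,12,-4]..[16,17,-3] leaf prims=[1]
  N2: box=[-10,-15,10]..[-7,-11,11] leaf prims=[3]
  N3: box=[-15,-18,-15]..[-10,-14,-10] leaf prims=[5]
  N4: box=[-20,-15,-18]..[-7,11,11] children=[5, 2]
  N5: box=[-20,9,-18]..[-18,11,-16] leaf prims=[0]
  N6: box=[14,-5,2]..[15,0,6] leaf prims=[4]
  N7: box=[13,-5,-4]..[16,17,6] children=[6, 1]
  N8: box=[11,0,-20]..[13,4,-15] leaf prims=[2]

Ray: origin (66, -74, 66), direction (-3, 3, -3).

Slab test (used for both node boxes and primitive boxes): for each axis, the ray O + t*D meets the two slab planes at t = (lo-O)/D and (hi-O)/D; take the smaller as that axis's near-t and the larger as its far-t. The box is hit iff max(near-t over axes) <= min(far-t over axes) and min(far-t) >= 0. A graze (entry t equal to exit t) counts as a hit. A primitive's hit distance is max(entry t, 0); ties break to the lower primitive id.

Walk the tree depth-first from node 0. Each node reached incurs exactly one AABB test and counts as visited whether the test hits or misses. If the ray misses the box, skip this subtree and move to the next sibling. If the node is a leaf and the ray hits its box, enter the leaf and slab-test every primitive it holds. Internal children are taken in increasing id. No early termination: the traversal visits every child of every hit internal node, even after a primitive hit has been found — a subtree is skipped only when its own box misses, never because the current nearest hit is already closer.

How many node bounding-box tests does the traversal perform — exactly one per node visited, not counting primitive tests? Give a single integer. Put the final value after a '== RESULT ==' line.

Trace the traversal:
N0 x:[50/3,86/3] y:[56/3,91/3] z:[55/3,86/3] -> hit [56/3,86/3], descend [3, 4, 7, 8]
  N3 x:[76/3,27] y:[56/3,20] z:[76/3,27] -> miss, prune
  N4 x:[73/3,86/3] y:[59/3,85/3] z:[55/3,28] -> hit [73/3,28], descend [2, 5]
    N2 x:[73/3,76/3] y:[59/3,21] z:[55/3,56/3] -> miss, prune
    N5 x:[28,86/3] y:[83/3,85/3] z:[82/3,28] -> hit [28,28] leaf, test {P0@t=28}
  N7 x:[50/3,53/3] y:[23,91/3] z:[20,70/3] -> miss, prune
  N8 x:[53/3,55/3] y:[74/3,26] z:[27,86/3] -> miss, prune

7 AABB tests over nodes [0, 3, 4, 2, 5, 7, 8]; 1 leaf entered; closest P0.

== RESULT ==
7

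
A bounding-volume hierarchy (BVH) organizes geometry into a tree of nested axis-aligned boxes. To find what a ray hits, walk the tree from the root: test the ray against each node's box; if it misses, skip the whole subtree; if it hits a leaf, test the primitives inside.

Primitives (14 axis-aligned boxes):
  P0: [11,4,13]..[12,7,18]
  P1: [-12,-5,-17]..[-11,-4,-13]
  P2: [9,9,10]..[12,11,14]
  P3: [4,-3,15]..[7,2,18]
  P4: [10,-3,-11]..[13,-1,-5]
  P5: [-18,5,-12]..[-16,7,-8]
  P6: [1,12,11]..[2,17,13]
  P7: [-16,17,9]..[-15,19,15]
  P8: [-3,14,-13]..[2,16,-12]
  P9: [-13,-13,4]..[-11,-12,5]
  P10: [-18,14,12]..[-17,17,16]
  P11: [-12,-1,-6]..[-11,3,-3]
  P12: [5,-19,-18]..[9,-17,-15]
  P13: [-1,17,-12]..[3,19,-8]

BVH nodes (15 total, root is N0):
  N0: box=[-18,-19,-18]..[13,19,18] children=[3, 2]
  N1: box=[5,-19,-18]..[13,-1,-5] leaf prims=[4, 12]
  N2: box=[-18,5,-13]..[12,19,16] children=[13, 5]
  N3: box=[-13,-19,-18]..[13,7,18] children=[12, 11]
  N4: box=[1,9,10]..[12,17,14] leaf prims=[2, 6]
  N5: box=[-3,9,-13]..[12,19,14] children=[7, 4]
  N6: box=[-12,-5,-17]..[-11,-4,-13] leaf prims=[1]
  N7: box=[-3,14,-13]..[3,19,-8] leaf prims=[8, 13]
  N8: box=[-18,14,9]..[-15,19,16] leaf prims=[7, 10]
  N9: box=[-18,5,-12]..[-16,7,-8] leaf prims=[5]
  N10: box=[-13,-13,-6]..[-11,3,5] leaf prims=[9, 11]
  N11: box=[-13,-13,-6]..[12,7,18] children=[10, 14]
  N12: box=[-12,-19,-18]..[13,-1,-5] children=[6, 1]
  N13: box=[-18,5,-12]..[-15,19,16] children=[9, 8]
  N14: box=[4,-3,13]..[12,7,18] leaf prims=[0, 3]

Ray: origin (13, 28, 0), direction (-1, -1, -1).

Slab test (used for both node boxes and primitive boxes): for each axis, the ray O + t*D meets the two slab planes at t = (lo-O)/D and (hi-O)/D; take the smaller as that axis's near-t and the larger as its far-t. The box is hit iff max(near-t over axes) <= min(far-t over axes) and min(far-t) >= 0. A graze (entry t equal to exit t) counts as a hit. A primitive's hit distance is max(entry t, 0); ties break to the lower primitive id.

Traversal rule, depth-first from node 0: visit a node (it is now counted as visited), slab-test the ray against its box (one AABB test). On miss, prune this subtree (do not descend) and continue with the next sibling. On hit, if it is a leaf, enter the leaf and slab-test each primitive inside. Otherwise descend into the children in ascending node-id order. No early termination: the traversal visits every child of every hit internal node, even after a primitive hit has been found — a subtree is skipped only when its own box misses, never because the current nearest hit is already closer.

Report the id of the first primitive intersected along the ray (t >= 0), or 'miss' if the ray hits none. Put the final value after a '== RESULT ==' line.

Trace the traversal:
N0 x:[0,31] y:[9,47] z:[-18,18] -> hit [9,18], descend [2, 3]
  N2 x:[1,31] y:[9,23] z:[-16,13] -> hit [9,13], descend [5, 13]
    N5 x:[1,16] y:[9,19] z:[-14,13] -> hit [9,13], descend [4, 7]
      N4 x:[1,12] y:[11,19] z:[-14,-10] -> miss, prune
      N7 x:[10,16] y:[9,14] z:[8,13] -> hit [10,13] leaf, test {P8@t=12, P13@t=10}
    N13 x:[28,31] y:[9,23] z:[-16,12] -> miss, prune
  N3 x:[0,26] y:[21,47] z:[-18,18] -> miss, prune

order=[0, 2, 5, 4, 7, 13, 3]  |boxes|=7  |leaves|=1  hit=P13

== RESULT ==
13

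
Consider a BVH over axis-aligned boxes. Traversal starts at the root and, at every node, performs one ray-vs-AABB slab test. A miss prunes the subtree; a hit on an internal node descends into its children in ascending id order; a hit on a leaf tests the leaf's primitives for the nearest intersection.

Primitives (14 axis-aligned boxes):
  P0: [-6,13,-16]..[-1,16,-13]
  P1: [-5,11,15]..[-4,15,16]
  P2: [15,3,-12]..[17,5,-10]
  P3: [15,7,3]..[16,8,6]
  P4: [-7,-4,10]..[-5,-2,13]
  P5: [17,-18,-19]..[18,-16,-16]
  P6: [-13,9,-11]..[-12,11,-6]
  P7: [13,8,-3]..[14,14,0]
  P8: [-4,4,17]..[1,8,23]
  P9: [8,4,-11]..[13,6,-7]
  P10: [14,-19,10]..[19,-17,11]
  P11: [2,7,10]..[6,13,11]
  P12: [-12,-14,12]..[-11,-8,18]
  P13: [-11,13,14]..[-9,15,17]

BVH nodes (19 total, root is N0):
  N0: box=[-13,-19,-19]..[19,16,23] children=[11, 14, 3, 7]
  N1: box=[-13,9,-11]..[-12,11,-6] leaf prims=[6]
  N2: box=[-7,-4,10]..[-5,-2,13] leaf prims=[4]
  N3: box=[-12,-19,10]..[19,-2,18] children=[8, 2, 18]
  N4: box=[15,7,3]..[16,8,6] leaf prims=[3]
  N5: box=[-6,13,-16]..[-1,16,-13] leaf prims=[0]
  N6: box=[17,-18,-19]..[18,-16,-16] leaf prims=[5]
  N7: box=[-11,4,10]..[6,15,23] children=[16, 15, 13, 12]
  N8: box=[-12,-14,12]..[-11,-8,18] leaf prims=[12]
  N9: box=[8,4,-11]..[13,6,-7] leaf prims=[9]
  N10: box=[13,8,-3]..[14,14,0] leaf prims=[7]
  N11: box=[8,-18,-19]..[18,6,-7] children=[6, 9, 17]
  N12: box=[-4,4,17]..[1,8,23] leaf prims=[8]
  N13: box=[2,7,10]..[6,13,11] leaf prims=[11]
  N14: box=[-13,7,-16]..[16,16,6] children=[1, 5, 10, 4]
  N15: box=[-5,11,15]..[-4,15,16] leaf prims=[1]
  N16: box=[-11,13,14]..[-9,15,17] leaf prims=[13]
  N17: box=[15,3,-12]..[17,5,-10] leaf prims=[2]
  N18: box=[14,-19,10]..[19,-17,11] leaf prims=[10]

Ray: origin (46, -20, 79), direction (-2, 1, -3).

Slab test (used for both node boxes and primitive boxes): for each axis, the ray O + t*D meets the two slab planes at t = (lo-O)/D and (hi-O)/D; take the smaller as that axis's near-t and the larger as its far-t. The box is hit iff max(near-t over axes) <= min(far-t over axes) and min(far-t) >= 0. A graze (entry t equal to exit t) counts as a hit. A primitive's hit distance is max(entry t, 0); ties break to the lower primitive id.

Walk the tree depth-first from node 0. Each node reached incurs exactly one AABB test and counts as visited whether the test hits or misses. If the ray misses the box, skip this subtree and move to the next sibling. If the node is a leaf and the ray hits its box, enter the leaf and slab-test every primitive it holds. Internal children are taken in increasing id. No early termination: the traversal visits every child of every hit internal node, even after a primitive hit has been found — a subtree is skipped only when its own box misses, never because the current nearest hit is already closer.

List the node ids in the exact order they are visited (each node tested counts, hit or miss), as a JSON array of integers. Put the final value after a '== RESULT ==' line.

Traverse from the root:
N0 x:[27/2,59/2] y:[1,36] z:[56/3,98/3] -> hit [56/3,59/2], descend [3, 7, 11, 14]
  N3 x:[27/2,29] y:[1,18] z:[61/3,23] -> miss, prune
  N7 x:[20,57/2] y:[24,35] z:[56/3,23] -> miss, prune
  N11 x:[14,19] y:[2,26] z:[86/3,98/3] -> miss, prune
  N14 x:[15,59/2] y:[27,36] z:[73/3,95/3] -> hit [27,59/2], descend [1, 4, 5, 10]
    N1 x:[29,59/2] y:[29,31] z:[85/3,30] -> hit [29,59/2] leaf, test {P6@t=29}
    N4 x:[15,31/2] y:[27,28] z:[73/3,76/3] -> miss, prune
    N5 x:[47/2,26] y:[33,36] z:[92/3,95/3] -> miss, prune
    N10 x:[16,33/2] y:[28,34] z:[79/3,82/3] -> miss, prune

order=[0, 3, 7, 11, 14, 1, 4, 5, 10]  |boxes|=9  |leaves|=1  hit=P6

== RESULT ==
[0, 3, 7, 11, 14, 1, 4, 5, 10]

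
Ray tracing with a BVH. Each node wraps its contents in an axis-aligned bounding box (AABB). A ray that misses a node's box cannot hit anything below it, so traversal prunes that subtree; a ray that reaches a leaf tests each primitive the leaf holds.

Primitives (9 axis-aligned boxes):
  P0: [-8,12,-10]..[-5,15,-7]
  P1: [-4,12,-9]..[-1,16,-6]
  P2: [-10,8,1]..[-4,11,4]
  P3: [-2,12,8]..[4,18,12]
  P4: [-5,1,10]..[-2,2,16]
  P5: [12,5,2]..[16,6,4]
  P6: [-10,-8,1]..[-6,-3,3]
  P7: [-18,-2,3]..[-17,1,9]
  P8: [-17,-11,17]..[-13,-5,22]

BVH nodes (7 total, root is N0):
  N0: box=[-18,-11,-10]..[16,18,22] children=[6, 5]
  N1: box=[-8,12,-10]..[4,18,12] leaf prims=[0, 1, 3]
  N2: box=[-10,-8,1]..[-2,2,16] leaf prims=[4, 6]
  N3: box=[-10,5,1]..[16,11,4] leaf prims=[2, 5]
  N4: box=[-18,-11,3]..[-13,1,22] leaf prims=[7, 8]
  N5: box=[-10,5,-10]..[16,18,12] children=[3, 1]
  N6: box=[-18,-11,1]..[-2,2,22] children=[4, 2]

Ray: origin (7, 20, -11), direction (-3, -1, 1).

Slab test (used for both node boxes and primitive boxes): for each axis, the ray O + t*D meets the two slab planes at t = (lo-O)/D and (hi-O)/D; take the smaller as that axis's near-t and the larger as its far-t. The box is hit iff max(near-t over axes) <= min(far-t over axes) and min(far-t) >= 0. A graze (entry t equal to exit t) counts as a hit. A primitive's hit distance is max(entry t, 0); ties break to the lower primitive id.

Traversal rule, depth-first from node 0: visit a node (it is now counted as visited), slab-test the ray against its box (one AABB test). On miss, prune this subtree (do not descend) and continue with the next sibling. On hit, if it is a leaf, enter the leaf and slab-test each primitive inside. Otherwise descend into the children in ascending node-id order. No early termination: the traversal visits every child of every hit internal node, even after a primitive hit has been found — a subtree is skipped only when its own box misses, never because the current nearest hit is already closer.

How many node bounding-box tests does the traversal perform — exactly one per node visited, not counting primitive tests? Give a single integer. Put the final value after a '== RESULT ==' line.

Trace the traversal:
N0 x:[-3,25/3] y:[2,31] z:[1,33] -> hit [2,25/3], descend [5, 6]
  N5 x:[-3,17/3] y:[2,15] z:[1,23] -> hit [2,17/3], descend [1, 3]
    N1 x:[1,5] y:[2,8] z:[1,23] -> hit [2,5] leaf, test {P0(miss), P1(miss), P3(miss)}
    N3 x:[-3,17/3] y:[9,15] z:[12,15] -> miss, prune
  N6 x:[3,25/3] y:[18,31] z:[12,33] -> miss, prune

5 AABB tests over nodes [0, 5, 1, 3, 6]; 1 leaf entered; closest miss.

== RESULT ==
5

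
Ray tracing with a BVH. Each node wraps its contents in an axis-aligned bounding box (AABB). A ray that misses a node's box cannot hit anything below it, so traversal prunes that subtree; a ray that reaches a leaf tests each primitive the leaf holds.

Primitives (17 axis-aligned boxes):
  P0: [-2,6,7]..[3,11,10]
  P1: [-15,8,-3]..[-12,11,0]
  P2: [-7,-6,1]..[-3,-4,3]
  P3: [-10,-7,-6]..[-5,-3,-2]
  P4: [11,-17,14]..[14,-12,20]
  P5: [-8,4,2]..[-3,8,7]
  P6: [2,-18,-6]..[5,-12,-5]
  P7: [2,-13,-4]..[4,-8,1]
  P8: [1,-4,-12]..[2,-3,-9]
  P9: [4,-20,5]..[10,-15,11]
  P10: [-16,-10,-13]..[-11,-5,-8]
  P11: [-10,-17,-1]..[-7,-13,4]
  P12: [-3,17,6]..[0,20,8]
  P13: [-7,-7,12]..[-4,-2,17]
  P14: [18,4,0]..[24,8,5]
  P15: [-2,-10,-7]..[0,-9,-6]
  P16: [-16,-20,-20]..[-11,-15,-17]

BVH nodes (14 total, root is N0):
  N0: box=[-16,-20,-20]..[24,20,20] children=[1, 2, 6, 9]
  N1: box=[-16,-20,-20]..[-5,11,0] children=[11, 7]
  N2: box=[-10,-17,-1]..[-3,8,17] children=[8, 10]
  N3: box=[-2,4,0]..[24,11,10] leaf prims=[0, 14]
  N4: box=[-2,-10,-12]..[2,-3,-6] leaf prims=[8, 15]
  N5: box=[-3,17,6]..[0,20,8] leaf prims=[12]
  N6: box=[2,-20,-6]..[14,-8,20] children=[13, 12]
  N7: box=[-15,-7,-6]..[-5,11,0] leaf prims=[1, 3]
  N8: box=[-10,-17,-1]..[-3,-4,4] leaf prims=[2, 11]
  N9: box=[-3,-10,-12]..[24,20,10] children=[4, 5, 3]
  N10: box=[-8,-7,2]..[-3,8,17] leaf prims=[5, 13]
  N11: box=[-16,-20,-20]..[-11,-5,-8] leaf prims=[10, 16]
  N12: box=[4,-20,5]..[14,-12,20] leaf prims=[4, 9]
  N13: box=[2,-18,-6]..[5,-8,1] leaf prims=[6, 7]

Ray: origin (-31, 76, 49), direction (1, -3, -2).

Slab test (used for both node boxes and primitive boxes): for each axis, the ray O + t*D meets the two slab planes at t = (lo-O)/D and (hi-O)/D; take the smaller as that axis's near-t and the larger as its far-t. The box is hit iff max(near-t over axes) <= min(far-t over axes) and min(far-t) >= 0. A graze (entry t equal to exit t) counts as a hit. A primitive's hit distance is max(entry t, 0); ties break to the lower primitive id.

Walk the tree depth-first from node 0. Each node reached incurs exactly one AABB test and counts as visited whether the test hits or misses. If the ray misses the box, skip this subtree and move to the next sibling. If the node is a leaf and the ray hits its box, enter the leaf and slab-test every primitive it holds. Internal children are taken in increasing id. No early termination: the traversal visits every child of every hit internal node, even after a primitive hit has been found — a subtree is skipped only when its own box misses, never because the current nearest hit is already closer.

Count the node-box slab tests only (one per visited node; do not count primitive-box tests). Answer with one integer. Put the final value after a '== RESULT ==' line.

Trace the traversal:
N0 x:[15,55] y:[56/3,32] z:[29/2,69/2] -> hit [56/3,32], descend [1, 2, 6, 9]
  N1 x:[15,26] y:[65/3,32] z:[49/2,69/2] -> hit [49/2,26], descend [7, 11]
    N7 x:[16,26] y:[65/3,83/3] z:[49/2,55/2] -> hit [49/2,26] leaf, test {P1(miss), P3(miss)}
    N11 x:[15,20] y:[27,32] z:[57/2,69/2] -> miss, prune
  N2 x:[21,28] y:[68/3,31] z:[16,25] -> hit [68/3,25], descend [8, 10]
    N8 x:[21,28] y:[80/3,31] z:[45/2,25] -> miss, prune
    N10 x:[23,28] y:[68/3,83/3] z:[16,47/2] -> hit [23,47/2] leaf, test {P5@t=23, P13(miss)}
  N6 x:[33,45] y:[28,32] z:[29/2,55/2] -> miss, prune
  N9 x:[28,55] y:[56/3,86/3] z:[39/2,61/2] -> hit [28,86/3], descend [3, 4, 5]
    N3 x:[29,55] y:[65/3,24] z:[39/2,49/2] -> miss, prune
    N4 x:[29,33] y:[79/3,86/3] z:[55/2,61/2] -> miss, prune
    N5 x:[28,31] y:[56/3,59/3] z:[41/2,43/2] -> miss, prune

order=[0, 1, 7, 11, 2, 8, 10, 6, 9, 3, 4, 5]  |boxes|=12  |leaves|=2  hit=P5

== RESULT ==
12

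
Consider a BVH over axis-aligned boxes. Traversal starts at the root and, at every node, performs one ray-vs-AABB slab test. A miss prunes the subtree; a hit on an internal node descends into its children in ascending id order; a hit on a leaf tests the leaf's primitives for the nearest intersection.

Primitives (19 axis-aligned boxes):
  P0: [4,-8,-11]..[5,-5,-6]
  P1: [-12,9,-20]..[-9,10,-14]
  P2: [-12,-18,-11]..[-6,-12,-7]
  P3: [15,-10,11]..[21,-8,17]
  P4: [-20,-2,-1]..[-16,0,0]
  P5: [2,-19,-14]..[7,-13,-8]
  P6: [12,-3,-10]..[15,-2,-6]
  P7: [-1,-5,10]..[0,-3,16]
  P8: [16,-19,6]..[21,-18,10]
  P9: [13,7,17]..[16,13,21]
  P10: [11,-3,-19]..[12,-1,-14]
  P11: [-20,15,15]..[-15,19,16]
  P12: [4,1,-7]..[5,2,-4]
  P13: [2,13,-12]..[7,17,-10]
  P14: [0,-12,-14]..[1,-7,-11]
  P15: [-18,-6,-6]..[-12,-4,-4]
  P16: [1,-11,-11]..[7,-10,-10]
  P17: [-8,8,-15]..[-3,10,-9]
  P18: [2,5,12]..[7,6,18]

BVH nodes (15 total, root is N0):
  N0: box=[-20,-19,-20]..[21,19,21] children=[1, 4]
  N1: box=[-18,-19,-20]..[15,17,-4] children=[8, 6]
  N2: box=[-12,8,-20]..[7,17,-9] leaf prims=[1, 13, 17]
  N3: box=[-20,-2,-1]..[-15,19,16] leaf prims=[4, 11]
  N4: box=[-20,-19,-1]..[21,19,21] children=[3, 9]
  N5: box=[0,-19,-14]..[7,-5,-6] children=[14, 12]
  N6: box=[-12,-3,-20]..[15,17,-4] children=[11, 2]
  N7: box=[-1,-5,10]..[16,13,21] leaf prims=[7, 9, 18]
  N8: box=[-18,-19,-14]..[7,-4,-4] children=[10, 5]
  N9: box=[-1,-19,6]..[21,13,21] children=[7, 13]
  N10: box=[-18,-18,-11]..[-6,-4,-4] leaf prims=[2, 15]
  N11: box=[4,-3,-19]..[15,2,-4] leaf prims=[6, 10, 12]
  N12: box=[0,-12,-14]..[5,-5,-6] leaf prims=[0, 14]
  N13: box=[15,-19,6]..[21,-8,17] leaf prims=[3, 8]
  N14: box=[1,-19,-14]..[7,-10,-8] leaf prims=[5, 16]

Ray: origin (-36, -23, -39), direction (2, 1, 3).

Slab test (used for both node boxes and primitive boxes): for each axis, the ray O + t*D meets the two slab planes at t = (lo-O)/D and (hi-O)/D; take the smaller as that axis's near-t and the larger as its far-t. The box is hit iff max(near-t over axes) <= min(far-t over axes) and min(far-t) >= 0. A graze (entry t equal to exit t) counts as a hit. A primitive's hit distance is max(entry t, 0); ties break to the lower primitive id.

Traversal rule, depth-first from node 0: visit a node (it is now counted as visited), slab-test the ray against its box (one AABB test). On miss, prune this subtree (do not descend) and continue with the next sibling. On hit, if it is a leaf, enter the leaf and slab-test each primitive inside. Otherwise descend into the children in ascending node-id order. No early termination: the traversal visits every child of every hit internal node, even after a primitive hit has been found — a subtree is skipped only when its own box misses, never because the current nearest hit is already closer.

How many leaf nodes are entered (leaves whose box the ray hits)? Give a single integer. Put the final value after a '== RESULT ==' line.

Traverse from the root:
N0 x:[8,57/2] y:[4,42] z:[19/3,20] -> hit [8,20], descend [1, 4]
  N1 x:[9,51/2] y:[4,40] z:[19/3,35/3] -> hit [9,35/3], descend [6, 8]
    N6 x:[12,51/2] y:[20,40] z:[19/3,35/3] -> miss, prune
    N8 x:[9,43/2] y:[4,19] z:[25/3,35/3] -> hit [9,35/3], descend [5, 10]
      N5 x:[18,43/2] y:[4,18] z:[25/3,11] -> miss, prune
      N10 x:[9,15] y:[5,19] z:[28/3,35/3] -> hit [28/3,35/3] leaf, test {P2(miss), P15(miss)}
  N4 x:[8,57/2] y:[4,42] z:[38/3,20] -> hit [38/3,20], descend [3, 9]
    N3 x:[8,21/2] y:[21,42] z:[38/3,55/3] -> miss, prune
    N9 x:[35/2,57/2] y:[4,36] z:[15,20] -> hit [35/2,20], descend [7, 13]
      N7 x:[35/2,26] y:[18,36] z:[49/3,20] -> hit [18,20] leaf, test {P7@t=18, P9(miss), P18(miss)}
      N13 x:[51/2,57/2] y:[4,15] z:[15,56/3] -> miss, prune

order=[0, 1, 6, 8, 5, 10, 4, 3, 9, 7, 13]  |boxes|=11  |leaves|=2  hit=P7

== RESULT ==
2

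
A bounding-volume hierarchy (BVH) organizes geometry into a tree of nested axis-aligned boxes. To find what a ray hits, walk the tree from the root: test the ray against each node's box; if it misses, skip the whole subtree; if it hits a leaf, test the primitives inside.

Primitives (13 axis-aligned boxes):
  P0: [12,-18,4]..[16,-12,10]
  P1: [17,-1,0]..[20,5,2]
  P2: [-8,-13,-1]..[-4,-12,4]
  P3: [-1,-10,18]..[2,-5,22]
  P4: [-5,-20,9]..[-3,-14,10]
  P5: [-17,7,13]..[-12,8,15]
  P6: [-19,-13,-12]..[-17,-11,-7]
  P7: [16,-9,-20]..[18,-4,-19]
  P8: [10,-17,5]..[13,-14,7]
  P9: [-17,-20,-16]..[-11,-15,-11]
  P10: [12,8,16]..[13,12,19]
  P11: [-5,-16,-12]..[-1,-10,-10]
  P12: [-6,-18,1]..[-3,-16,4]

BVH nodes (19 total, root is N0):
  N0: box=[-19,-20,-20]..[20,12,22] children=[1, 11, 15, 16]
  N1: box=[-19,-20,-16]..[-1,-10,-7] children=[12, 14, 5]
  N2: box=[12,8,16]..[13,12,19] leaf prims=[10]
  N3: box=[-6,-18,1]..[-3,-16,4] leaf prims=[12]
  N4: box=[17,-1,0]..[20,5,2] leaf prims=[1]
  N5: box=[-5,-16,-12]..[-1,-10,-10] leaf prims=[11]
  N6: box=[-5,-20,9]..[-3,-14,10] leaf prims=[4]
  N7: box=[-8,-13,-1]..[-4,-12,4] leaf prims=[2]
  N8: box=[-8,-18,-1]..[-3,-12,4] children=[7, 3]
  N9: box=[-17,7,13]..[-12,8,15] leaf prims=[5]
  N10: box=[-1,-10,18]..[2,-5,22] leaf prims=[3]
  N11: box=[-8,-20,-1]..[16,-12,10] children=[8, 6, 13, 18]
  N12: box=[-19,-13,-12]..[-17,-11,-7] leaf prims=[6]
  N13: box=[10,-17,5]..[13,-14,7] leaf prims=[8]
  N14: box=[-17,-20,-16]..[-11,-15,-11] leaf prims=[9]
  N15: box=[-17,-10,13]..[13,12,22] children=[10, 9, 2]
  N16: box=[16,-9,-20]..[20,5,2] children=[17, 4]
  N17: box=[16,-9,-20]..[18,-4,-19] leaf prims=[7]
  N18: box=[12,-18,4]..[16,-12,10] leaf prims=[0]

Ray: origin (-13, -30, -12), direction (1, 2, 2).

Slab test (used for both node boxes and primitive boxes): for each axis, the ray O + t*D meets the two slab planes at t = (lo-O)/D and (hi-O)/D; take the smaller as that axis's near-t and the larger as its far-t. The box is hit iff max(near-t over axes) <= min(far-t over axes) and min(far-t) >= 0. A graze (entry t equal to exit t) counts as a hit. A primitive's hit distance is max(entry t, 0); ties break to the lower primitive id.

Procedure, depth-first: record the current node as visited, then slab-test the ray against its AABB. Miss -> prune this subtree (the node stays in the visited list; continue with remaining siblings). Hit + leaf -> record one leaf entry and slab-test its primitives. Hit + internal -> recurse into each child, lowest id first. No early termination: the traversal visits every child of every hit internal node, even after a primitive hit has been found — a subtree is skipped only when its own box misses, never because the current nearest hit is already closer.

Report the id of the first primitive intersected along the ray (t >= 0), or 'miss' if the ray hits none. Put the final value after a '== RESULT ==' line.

Trace the traversal:
N0 x:[-6,33] y:[5,21] z:[-4,17] -> hit [5,17], descend [1, 11, 15, 16]
  N1 x:[-6,12] y:[5,10] z:[-2,5/2] -> miss, prune
  N11 x:[5,29] y:[5,9] z:[11/2,11] -> hit [11/2,9], descend [6, 8, 13, 18]
    N6 x:[8,10] y:[5,8] z:[21/2,11] -> miss, prune
    N8 x:[5,10] y:[6,9] z:[11/2,8] -> hit [6,8], descend [3, 7]
      N3 x:[7,10] y:[6,7] z:[13/2,8] -> hit [7,7] leaf, test {P12@t=7}
      N7 x:[5,9] y:[17/2,9] z:[11/2,8] -> miss, prune
    N13 x:[23,26] y:[13/2,8] z:[17/2,19/2] -> miss, prune
    N18 x:[25,29] y:[6,9] z:[8,11] -> miss, prune
  N15 x:[-4,26] y:[10,21] z:[25/2,17] -> hit [25/2,17], descend [2, 9, 10]
    N2 x:[25,26] y:[19,21] z:[14,31/2] -> miss, prune
    N9 x:[-4,1] y:[37/2,19] z:[25/2,27/2] -> miss, prune
    N10 x:[12,15] y:[10,25/2] z:[15,17] -> miss, prune
  N16 x:[29,33] y:[21/2,35/2] z:[-4,7] -> miss, prune

Summary -> nodes [0, 1, 11, 6, 8, 3, 7, 13, 18, 15, 2, 9, 10, 16]; box-tests=14; leaf-entries=1; first=P12

== RESULT ==
12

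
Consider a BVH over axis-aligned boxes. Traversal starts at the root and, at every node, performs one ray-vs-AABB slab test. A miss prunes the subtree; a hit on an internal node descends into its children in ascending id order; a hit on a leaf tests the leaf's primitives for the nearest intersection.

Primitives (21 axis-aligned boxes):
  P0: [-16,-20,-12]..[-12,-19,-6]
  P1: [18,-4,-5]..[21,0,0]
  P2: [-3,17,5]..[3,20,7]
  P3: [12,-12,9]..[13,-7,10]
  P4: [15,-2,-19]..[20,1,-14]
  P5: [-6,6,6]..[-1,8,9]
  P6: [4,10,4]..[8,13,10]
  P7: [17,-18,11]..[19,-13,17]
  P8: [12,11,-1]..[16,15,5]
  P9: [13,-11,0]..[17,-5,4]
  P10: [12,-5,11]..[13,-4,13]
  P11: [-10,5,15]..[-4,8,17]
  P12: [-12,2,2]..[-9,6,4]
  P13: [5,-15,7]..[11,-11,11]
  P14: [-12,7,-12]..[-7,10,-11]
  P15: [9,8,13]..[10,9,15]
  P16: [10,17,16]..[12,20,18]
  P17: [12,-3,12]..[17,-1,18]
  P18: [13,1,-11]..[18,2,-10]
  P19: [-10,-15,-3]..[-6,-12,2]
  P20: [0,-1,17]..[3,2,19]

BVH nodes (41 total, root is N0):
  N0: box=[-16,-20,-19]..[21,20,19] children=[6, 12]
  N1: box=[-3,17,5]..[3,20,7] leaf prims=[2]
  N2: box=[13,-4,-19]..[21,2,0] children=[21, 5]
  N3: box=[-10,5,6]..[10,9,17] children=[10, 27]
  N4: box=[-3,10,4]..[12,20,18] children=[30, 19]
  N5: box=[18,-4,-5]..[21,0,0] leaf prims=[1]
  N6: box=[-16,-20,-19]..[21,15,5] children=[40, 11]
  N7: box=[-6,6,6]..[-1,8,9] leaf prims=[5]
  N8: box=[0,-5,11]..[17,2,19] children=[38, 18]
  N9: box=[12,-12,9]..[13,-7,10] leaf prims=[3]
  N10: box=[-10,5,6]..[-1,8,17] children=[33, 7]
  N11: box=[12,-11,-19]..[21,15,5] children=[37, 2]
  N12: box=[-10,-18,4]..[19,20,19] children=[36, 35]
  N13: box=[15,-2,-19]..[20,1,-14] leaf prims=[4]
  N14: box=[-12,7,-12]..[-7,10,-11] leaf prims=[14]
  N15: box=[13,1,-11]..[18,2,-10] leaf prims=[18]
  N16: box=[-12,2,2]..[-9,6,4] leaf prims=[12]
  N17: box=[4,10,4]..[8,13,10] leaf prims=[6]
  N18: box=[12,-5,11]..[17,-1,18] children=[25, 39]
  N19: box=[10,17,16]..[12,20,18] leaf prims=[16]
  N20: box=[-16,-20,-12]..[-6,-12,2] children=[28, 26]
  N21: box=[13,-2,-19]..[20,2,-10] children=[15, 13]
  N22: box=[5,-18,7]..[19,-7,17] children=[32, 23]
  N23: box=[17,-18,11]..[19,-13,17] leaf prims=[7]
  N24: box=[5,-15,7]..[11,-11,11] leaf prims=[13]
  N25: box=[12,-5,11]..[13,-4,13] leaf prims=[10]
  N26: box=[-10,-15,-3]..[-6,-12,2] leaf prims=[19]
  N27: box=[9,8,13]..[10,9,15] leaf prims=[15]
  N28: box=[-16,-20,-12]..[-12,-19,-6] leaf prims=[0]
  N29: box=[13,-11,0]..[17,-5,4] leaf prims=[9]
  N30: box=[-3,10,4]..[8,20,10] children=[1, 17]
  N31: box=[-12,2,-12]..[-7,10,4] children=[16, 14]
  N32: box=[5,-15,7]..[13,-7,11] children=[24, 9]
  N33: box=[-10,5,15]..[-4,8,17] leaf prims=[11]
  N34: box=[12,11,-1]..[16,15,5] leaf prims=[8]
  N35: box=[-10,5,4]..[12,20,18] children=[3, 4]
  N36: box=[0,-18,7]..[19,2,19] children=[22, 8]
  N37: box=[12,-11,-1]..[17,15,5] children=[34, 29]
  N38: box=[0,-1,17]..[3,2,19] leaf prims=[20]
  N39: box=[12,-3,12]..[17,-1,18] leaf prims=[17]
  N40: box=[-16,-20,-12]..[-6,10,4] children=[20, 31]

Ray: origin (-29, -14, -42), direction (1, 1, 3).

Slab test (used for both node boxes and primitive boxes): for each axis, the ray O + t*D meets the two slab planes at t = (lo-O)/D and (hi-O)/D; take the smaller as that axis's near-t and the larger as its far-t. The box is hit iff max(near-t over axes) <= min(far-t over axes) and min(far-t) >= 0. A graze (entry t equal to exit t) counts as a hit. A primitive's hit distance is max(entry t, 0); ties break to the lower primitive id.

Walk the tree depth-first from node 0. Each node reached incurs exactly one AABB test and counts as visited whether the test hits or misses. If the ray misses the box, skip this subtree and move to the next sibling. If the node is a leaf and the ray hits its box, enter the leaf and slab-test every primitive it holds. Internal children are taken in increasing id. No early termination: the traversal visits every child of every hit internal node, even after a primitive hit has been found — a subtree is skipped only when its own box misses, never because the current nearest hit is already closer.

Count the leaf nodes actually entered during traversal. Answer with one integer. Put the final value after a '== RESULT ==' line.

Trace the traversal:
N0 x:[13,50] y:[-6,34] z:[23/3,61/3] -> hit [13,61/3], descend [6, 12]
  N6 x:[13,50] y:[-6,29] z:[23/3,47/3] -> hit [13,47/3], descend [11, 40]
    N11 x:[41,50] y:[3,29] z:[23/3,47/3] -> miss, prune
    N40 x:[13,23] y:[-6,24] z:[10,46/3] -> hit [13,46/3], descend [20, 31]
      N20 x:[13,23] y:[-6,2] z:[10,44/3] -> miss, prune
      N31 x:[17,22] y:[16,24] z:[10,46/3] -> miss, prune
  N12 x:[19,48] y:[-4,34] z:[46/3,61/3] -> hit [19,61/3], descend [35, 36]
    N35 x:[19,41] y:[19,34] z:[46/3,20] -> hit [19,20], descend [3, 4]
      N3 x:[19,39] y:[19,23] z:[16,59/3] -> hit [19,59/3], descend [10, 27]
        N10 x:[19,28] y:[19,22] z:[16,59/3] -> hit [19,59/3], descend [7, 33]
          N7 x:[23,28] y:[20,22] z:[16,17] -> miss, prune
          N33 x:[19,25] y:[19,22] z:[19,59/3] -> hit [19,59/3] leaf, test {P11@t=19}
        N27 x:[38,39] y:[22,23] z:[55/3,19] -> miss, prune
      N4 x:[26,41] y:[24,34] z:[46/3,20] -> miss, prune
    N36 x:[29,48] y:[-4,16] z:[49/3,61/3] -> miss, prune

Summary -> nodes [0, 6, 11, 40, 20, 31, 12, 35, 3, 10, 7, 33, 27, 4, 36]; box-tests=15; leaf-entries=1; first=P11

== RESULT ==
1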